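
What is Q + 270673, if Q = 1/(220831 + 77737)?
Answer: 80814296265/298568 ≈ 2.7067e+5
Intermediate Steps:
Q = 1/298568 ≈ 3.3493e-6
Q + 270673 = 1/298568 + 270673 = 80814296265/298568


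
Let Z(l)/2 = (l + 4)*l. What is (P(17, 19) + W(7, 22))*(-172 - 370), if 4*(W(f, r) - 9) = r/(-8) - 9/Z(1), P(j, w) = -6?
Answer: -45257/40 ≈ -1131.4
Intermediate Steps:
Z(l) = 2*l*(4 + l) (Z(l) = 2*((l + 4)*l) = 2*((4 + l)*l) = 2*(l*(4 + l)) = 2*l*(4 + l))
W(f, r) = 351/40 - r/32 (W(f, r) = 9 + (r/(-8) - 9*1/(2*(4 + 1)))/4 = 9 + (r*(-⅛) - 9/(2*1*5))/4 = 9 + (-r/8 - 9/10)/4 = 9 + (-9/10 - r/8)/4 = 9 + (-9/40 - r/32) = 351/40 - r/32)
(P(17, 19) + W(7, 22))*(-172 - 370) = (-6 + (351/40 - 1/32*22))*(-172 - 370) = (-6 + (351/40 - 11/16))*(-542) = (-6 + 647/80)*(-542) = (167/80)*(-542) = -45257/40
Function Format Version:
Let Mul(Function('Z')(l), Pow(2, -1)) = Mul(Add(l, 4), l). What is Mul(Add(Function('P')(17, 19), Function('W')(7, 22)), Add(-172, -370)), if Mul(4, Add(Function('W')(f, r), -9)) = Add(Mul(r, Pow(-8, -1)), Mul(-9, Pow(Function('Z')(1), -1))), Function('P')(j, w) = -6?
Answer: Rational(-45257, 40) ≈ -1131.4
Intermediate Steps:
Function('Z')(l) = Mul(2, l, Add(4, l)) (Function('Z')(l) = Mul(2, Mul(Add(l, 4), l)) = Mul(2, Mul(Add(4, l), l)) = Mul(2, Mul(l, Add(4, l))) = Mul(2, l, Add(4, l)))
Function('W')(f, r) = Add(Rational(351, 40), Mul(Rational(-1, 32), r)) (Function('W')(f, r) = Add(9, Mul(Rational(1, 4), Add(Mul(r, Pow(-8, -1)), Mul(-9, Pow(Mul(2, 1, Add(4, 1)), -1))))) = Add(9, Mul(Rational(1, 4), Add(Mul(r, Rational(-1, 8)), Mul(-9, Pow(Mul(2, 1, 5), -1))))) = Add(9, Mul(Rational(1, 4), Add(Mul(Rational(-1, 8), r), Mul(-9, Pow(10, -1))))) = Add(9, Mul(Rational(1, 4), Add(Mul(Rational(-1, 8), r), Mul(-9, Rational(1, 10))))) = Add(9, Mul(Rational(1, 4), Add(Mul(Rational(-1, 8), r), Rational(-9, 10)))) = Add(9, Mul(Rational(1, 4), Add(Rational(-9, 10), Mul(Rational(-1, 8), r)))) = Add(9, Add(Rational(-9, 40), Mul(Rational(-1, 32), r))) = Add(Rational(351, 40), Mul(Rational(-1, 32), r)))
Mul(Add(Function('P')(17, 19), Function('W')(7, 22)), Add(-172, -370)) = Mul(Add(-6, Add(Rational(351, 40), Mul(Rational(-1, 32), 22))), Add(-172, -370)) = Mul(Add(-6, Add(Rational(351, 40), Rational(-11, 16))), -542) = Mul(Add(-6, Rational(647, 80)), -542) = Mul(Rational(167, 80), -542) = Rational(-45257, 40)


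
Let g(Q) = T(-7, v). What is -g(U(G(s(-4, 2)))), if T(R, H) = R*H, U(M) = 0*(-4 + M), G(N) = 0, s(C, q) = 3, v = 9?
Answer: 63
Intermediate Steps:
U(M) = 0
T(R, H) = H*R
g(Q) = -63 (g(Q) = 9*(-7) = -63)
-g(U(G(s(-4, 2)))) = -1*(-63) = 63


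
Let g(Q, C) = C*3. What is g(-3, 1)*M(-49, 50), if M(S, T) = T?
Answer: 150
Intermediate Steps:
g(Q, C) = 3*C
g(-3, 1)*M(-49, 50) = (3*1)*50 = 3*50 = 150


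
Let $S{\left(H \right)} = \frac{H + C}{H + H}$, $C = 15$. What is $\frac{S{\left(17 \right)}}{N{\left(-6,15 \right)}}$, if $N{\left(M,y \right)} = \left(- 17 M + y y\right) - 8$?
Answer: $\frac{16}{5423} \approx 0.0029504$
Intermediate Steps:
$N{\left(M,y \right)} = -8 + y^{2} - 17 M$ ($N{\left(M,y \right)} = \left(- 17 M + y^{2}\right) - 8 = \left(y^{2} - 17 M\right) - 8 = -8 + y^{2} - 17 M$)
$S{\left(H \right)} = \frac{15 + H}{2 H}$ ($S{\left(H \right)} = \frac{H + 15}{H + H} = \frac{15 + H}{2 H}$)
$\frac{S{\left(17 \right)}}{N{\left(-6,15 \right)}} = \frac{\frac{1}{2} \cdot \frac{1}{17} \left(15 + 17\right)}{-8 + 15^{2} - -102} = \frac{\frac{1}{2} \cdot \frac{1}{17} \cdot 32}{-8 + 225 + 102} = \frac{16}{17 \cdot 319} = \frac{16}{17} \cdot \frac{1}{319} = \frac{16}{5423}$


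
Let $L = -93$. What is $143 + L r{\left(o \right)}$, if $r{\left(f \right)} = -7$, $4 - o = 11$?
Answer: $794$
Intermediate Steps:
$o = -7$ ($o = 4 - 11 = -7$)
$143 + L r{\left(o \right)} = 143 - -651 = 143 + 651 = 794$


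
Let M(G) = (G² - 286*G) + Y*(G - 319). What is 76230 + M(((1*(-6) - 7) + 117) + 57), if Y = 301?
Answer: 8547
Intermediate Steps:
M(G) = -96019 + G² + 15*G (M(G) = (G² - 286*G) + 301*(G - 319) = (G² - 286*G) + 301*(-319 + G) = (G² - 286*G) + (-96019 + 301*G) = -96019 + G² + 15*G)
76230 + M(((1*(-6) - 7) + 117) + 57) = 76230 + (-96019 + (((1*(-6) - 7) + 117) + 57)² + 15*(((1*(-6) - 7) + 117) + 57)) = 76230 + (-96019 + (((-6 - 7) + 117) + 57)² + 15*(((-6 - 7) + 117) + 57)) = 76230 + (-96019 + ((-13 + 117) + 57)² + 15*((-13 + 117) + 57)) = 76230 + (-96019 + (104 + 57)² + 15*(104 + 57)) = 76230 + (-96019 + 161² + 15*161) = 76230 + (-96019 + 25921 + 2415) = 76230 - 67683 = 8547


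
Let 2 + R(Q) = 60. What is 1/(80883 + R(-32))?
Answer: 1/80941 ≈ 1.2355e-5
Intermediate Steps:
R(Q) = 58 (R(Q) = -2 + 60 = 58)
1/(80883 + R(-32)) = 1/(80883 + 58) = 1/80941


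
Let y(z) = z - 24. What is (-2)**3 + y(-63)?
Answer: -95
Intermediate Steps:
y(z) = -24 + z
(-2)**3 + y(-63) = (-2)**3 + (-24 - 63) = -8 - 87 = -95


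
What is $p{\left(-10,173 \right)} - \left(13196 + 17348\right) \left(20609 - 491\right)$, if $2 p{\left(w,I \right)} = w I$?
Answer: $-614485057$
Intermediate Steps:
$p{\left(w,I \right)} = \frac{I w}{2}$ ($p{\left(w,I \right)} = \frac{w I}{2} = \frac{I w}{2}$)
$p{\left(-10,173 \right)} - \left(13196 + 17348\right) \left(20609 - 491\right) = \frac{1}{2} \cdot 173 \left(-10\right) - \left(13196 + 17348\right) \left(20609 - 491\right) = -865 - 30544 \cdot 20118 = -865 - 614484192 = -614485057$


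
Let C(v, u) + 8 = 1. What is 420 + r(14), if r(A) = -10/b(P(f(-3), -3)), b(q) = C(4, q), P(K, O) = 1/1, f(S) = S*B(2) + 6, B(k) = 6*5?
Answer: 2950/7 ≈ 421.43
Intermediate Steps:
B(k) = 30
C(v, u) = -7 (C(v, u) = -8 + 1 = -7)
f(S) = 6 + 30*S (f(S) = S*30 + 6 = 30*S + 6 = 6 + 30*S)
P(K, O) = 1
b(q) = -7
r(A) = 10/7 (r(A) = -10/(-7) = -10*(-⅐) = 10/7)
420 + r(14) = 420 + 10/7 = 2950/7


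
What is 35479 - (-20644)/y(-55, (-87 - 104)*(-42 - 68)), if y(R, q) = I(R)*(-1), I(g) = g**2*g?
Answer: 5902839269/166375 ≈ 35479.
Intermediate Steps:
I(g) = g**3
y(R, q) = -R**3 (y(R, q) = R**3*(-1) = -R**3)
35479 - (-20644)/y(-55, (-87 - 104)*(-42 - 68)) = 35479 - (-20644)/((-1*(-55)**3)) = 35479 - (-20644)/((-1*(-166375))) = 35479 - (-20644)/166375 = 35479 - 1*(-20644/166375) = 35479 + 20644/166375 = 5902839269/166375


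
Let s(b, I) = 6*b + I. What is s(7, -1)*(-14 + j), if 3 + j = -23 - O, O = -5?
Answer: -1435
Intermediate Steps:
s(b, I) = I + 6*b
j = -21 (j = -3 + (-23 - 1*(-5)) = -3 + (-23 + 5) = -3 - 18 = -21)
s(7, -1)*(-14 + j) = (-1 + 6*7)*(-14 - 21) = (-1 + 42)*(-35) = 41*(-35) = -1435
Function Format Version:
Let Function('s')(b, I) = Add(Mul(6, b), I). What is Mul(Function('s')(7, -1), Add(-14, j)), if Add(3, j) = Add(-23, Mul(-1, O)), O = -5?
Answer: -1435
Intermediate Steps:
Function('s')(b, I) = Add(I, Mul(6, b))
j = -21 (j = Add(-3, Add(-23, Mul(-1, -5))) = Add(-3, Add(-23, 5)) = Add(-3, -18) = -21)
Mul(Function('s')(7, -1), Add(-14, j)) = Mul(Add(-1, Mul(6, 7)), Add(-14, -21)) = Mul(Add(-1, 42), -35) = Mul(41, -35) = -1435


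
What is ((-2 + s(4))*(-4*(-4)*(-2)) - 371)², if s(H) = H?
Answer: 189225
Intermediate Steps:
((-2 + s(4))*(-4*(-4)*(-2)) - 371)² = ((-2 + 4)*(-4*(-4)*(-2)) - 371)² = (2*(16*(-2)) - 371)² = (2*(-32) - 371)² = (-64 - 371)² = (-435)² = 189225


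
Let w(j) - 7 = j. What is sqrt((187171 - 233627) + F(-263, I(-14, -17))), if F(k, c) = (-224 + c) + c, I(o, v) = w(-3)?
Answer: 4*I*sqrt(2917) ≈ 216.04*I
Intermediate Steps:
w(j) = 7 + j
I(o, v) = 4 (I(o, v) = 7 - 3 = 4)
F(k, c) = -224 + 2*c
sqrt((187171 - 233627) + F(-263, I(-14, -17))) = sqrt((187171 - 233627) + (-224 + 2*4)) = sqrt(-46456 + (-224 + 8)) = sqrt(-46456 - 216) = sqrt(-46672) = 4*I*sqrt(2917)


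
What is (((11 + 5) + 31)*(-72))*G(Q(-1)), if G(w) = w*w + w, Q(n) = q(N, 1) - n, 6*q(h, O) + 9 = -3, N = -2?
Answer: 0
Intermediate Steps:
q(h, O) = -2 (q(h, O) = -3/2 + (⅙)*(-3) = -3/2 - ½ = -2)
Q(n) = -2 - n
G(w) = w + w² (G(w) = w² + w = w + w²)
(((11 + 5) + 31)*(-72))*G(Q(-1)) = (((11 + 5) + 31)*(-72))*((-2 - 1*(-1))*(1 + (-2 - 1*(-1)))) = ((16 + 31)*(-72))*((-2 + 1)*(1 + (-2 + 1))) = (47*(-72))*(-(1 - 1)) = -(-3384)*0 = -3384*0 = 0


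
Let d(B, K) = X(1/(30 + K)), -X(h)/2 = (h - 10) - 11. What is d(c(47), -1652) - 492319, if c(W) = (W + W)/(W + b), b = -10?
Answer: -399236646/811 ≈ -4.9228e+5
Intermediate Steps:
X(h) = 42 - 2*h (X(h) = -2*((h - 10) - 11) = -2*((-10 + h) - 11) = -2*(-21 + h) = 42 - 2*h)
c(W) = 2*W/(-10 + W) (c(W) = (W + W)/(W - 10) = (2*W)/(-10 + W) = 2*W/(-10 + W))
d(B, K) = 42 - 2/(30 + K)
d(c(47), -1652) - 492319 = 2*(629 + 21*(-1652))/(30 - 1652) - 492319 = 2*(629 - 34692)/(-1622) - 492319 = 2*(-1/1622)*(-34063) - 492319 = 34063/811 - 492319 = -399236646/811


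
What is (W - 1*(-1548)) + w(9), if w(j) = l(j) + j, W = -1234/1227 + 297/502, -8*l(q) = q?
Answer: 3832369523/2463816 ≈ 1555.5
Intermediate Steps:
l(q) = -q/8
W = -255049/615954 (W = -1234*1/1227 + 297*(1/502) = -1234/1227 + 297/502 = -255049/615954 ≈ -0.41407)
w(j) = 7*j/8 (w(j) = -j/8 + j = 7*j/8)
(W - 1*(-1548)) + w(9) = (-255049/615954 - 1*(-1548)) + (7/8)*9 = (-255049/615954 + 1548) + 63/8 = 953241743/615954 + 63/8 = 3832369523/2463816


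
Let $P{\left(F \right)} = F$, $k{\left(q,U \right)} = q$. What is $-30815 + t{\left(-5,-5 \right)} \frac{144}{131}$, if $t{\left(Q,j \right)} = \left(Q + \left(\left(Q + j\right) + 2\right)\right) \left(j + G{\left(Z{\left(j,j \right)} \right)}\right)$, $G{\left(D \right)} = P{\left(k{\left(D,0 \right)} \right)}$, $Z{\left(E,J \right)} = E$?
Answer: $- \frac{4018045}{131} \approx -30672.0$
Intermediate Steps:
$G{\left(D \right)} = D$
$t{\left(Q,j \right)} = 2 j \left(2 + j + 2 Q\right)$ ($t{\left(Q,j \right)} = \left(Q + \left(\left(Q + j\right) + 2\right)\right) \left(j + j\right) = \left(Q + \left(2 + Q + j\right)\right) 2 j = \left(2 + j + 2 Q\right) 2 j = 2 j \left(2 + j + 2 Q\right)$)
$-30815 + t{\left(-5,-5 \right)} \frac{144}{131} = -30815 + 2 \left(-5\right) \left(2 - 5 + 2 \left(-5\right)\right) \frac{144}{131} = -30815 + 2 \left(-5\right) \left(2 - 5 - 10\right) 144 \cdot \frac{1}{131} = -30815 + 2 \left(-5\right) \left(-13\right) \frac{144}{131} = -30815 + 130 \cdot \frac{144}{131} = -30815 + \frac{18720}{131} = - \frac{4018045}{131}$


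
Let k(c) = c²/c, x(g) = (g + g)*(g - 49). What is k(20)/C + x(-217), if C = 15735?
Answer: 363302272/3147 ≈ 1.1544e+5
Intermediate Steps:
x(g) = 2*g*(-49 + g) (x(g) = (2*g)*(-49 + g) = 2*g*(-49 + g))
k(c) = c
k(20)/C + x(-217) = 20/15735 + 2*(-217)*(-49 - 217) = 20*(1/15735) + 2*(-217)*(-266) = 4/3147 + 115444 = 363302272/3147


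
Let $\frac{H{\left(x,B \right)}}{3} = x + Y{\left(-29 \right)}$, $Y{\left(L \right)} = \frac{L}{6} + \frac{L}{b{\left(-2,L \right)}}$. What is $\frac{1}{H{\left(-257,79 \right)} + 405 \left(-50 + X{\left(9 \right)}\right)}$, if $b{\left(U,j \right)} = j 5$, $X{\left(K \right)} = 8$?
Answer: $- \frac{10}{177949} \approx -5.6196 \cdot 10^{-5}$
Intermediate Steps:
$b{\left(U,j \right)} = 5 j$
$Y{\left(L \right)} = \frac{1}{5} + \frac{L}{6}$ ($Y{\left(L \right)} = \frac{L}{6} + \frac{L}{5 L} = L \frac{1}{6} + L \frac{1}{5 L} = \frac{L}{6} + \frac{1}{5} = \frac{1}{5} + \frac{L}{6}$)
$H{\left(x,B \right)} = - \frac{139}{10} + 3 x$ ($H{\left(x,B \right)} = 3 \left(x + \left(\frac{1}{5} + \frac{1}{6} \left(-29\right)\right)\right) = 3 \left(x + \left(\frac{1}{5} - \frac{29}{6}\right)\right) = 3 \left(x - \frac{139}{30}\right) = 3 \left(- \frac{139}{30} + x\right) = - \frac{139}{10} + 3 x$)
$\frac{1}{H{\left(-257,79 \right)} + 405 \left(-50 + X{\left(9 \right)}\right)} = \frac{1}{\left(- \frac{139}{10} + 3 \left(-257\right)\right) + 405 \left(-50 + 8\right)} = \frac{1}{\left(- \frac{139}{10} - 771\right) + 405 \left(-42\right)} = \frac{1}{- \frac{7849}{10} - 17010} = \frac{1}{- \frac{177949}{10}} = - \frac{10}{177949}$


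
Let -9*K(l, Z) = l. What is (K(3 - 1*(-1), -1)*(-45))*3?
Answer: 60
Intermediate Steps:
K(l, Z) = -l/9
(K(3 - 1*(-1), -1)*(-45))*3 = (-(3 - 1*(-1))/9*(-45))*3 = (-(3 + 1)/9*(-45))*3 = (-1/9*4*(-45))*3 = -4/9*(-45)*3 = 20*3 = 60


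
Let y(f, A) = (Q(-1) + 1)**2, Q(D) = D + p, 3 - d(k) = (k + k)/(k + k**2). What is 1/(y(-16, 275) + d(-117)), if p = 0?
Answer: 58/175 ≈ 0.33143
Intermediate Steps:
d(k) = 3 - 2*k/(k + k**2) (d(k) = 3 - (k + k)/(k + k**2) = 3 - 2*k/(k + k**2))
Q(D) = D (Q(D) = D + 0 = D)
y(f, A) = 0 (y(f, A) = (-1 + 1)**2 = 0**2 = 0)
1/(y(-16, 275) + d(-117)) = 1/(0 + (1 + 3*(-117))/(1 - 117)) = 1/(0 + (1 - 351)/(-116)) = 1/(0 - 1/116*(-350)) = 1/(0 + 175/58) = 1/(175/58) = 58/175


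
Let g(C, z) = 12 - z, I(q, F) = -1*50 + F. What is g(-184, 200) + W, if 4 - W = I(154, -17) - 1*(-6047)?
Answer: -6164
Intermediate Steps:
I(q, F) = -50 + F
W = -5976 (W = 4 - ((-50 - 17) - 1*(-6047)) = 4 - (-67 + 6047) = 4 - 1*5980 = 4 - 5980 = -5976)
g(-184, 200) + W = (12 - 1*200) - 5976 = (12 - 200) - 5976 = -188 - 5976 = -6164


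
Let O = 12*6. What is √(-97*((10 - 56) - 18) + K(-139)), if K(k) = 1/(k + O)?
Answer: 9*√344045/67 ≈ 78.791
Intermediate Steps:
O = 72
K(k) = 1/(72 + k) (K(k) = 1/(k + 72) = 1/(72 + k))
√(-97*((10 - 56) - 18) + K(-139)) = √(-97*((10 - 56) - 18) + 1/(72 - 139)) = √(-97*(-46 - 18) + 1/(-67)) = √(-97*(-64) - 1/67) = √(6208 - 1/67) = √(415935/67) = 9*√344045/67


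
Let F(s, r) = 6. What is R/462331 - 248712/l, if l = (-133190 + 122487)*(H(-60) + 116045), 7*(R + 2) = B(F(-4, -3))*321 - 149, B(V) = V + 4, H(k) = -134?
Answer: 218333578955/191188575711441 ≈ 0.0011420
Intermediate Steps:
B(V) = 4 + V
R = 3047/7 (R = -2 + ((4 + 6)*321 - 149)/7 = -2 + (10*321 - 149)/7 = -2 + (3210 - 149)/7 = -2 + (⅐)*3061 = -2 + 3061/7 = 3047/7 ≈ 435.29)
l = -1240595433 (l = (-133190 + 122487)*(-134 + 116045) = -10703*115911 = -1240595433)
R/462331 - 248712/l = (3047/7)/462331 - 248712/(-1240595433) = (3047/7)*(1/462331) - 248712*(-1/1240595433) = 3047/3236317 + 82904/413531811 = 218333578955/191188575711441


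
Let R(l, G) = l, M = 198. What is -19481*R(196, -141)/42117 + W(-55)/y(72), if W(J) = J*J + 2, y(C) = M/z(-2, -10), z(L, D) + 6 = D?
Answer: -155323844/463287 ≈ -335.26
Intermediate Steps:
z(L, D) = -6 + D
y(C) = -99/8 (y(C) = 198/(-6 - 10) = 198/(-16) = 198*(-1/16) = -99/8)
W(J) = 2 + J**2 (W(J) = J**2 + 2 = 2 + J**2)
-19481*R(196, -141)/42117 + W(-55)/y(72) = -19481/(42117/196) + (2 + (-55)**2)/(-99/8) = -19481/(42117*(1/196)) + (2 + 3025)*(-8/99) = -19481/42117/196 + 3027*(-8/99) = -19481*196/42117 - 8072/33 = -3818276/42117 - 8072/33 = -155323844/463287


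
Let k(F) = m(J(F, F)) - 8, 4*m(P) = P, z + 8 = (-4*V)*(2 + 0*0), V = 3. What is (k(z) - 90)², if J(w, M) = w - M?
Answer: 9604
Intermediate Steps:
z = -32 (z = -8 + (-4*3)*(2 + 0*0) = -8 - 12*(2 + 0) = -8 - 12*2 = -8 - 24 = -32)
m(P) = P/4
k(F) = -8 (k(F) = (F - F)/4 - 8 = (¼)*0 - 8 = 0 - 8 = -8)
(k(z) - 90)² = (-8 - 90)² = (-98)² = 9604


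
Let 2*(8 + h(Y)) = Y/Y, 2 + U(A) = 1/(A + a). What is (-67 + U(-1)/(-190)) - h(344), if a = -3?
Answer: -45211/760 ≈ -59.488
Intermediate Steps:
U(A) = -2 + 1/(-3 + A) (U(A) = -2 + 1/(A - 3) = -2 + 1/(-3 + A))
h(Y) = -15/2 (h(Y) = -8 + (Y/Y)/2 = -8 + (1/2)*1 = -8 + 1/2 = -15/2)
(-67 + U(-1)/(-190)) - h(344) = (-67 + ((7 - 2*(-1))/(-3 - 1))/(-190)) - 1*(-15/2) = (-67 - (7 + 2)/(190*(-4))) + 15/2 = (-67 - (-1)*9/760) + 15/2 = (-67 - 1/190*(-9/4)) + 15/2 = (-67 + 9/760) + 15/2 = -50911/760 + 15/2 = -45211/760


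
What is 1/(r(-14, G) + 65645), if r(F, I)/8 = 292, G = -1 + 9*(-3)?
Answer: 1/67981 ≈ 1.4710e-5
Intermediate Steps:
G = -28 (G = -1 - 27 = -28)
r(F, I) = 2336 (r(F, I) = 8*292 = 2336)
1/(r(-14, G) + 65645) = 1/(2336 + 65645) = 1/67981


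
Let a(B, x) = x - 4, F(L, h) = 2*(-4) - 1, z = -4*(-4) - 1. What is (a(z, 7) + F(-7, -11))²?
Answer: 36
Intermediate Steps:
z = 15 (z = 16 - 1 = 15)
F(L, h) = -9 (F(L, h) = -8 - 1 = -9)
a(B, x) = -4 + x
(a(z, 7) + F(-7, -11))² = ((-4 + 7) - 9)² = (3 - 9)² = (-6)² = 36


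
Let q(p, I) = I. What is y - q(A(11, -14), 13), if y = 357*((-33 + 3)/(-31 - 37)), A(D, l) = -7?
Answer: 289/2 ≈ 144.50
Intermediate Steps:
y = 315/2 (y = 357*(-30/(-68)) = 357*(-30*(-1/68)) = 357*(15/34) = 315/2 ≈ 157.50)
y - q(A(11, -14), 13) = 315/2 - 1*13 = 315/2 - 13 = 289/2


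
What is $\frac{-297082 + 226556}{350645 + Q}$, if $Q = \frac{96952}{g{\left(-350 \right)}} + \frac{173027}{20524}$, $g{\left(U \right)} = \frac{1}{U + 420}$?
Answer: $- \frac{1447475624}{146485810367} \approx -0.0098813$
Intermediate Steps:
$g{\left(U \right)} = \frac{1}{420 + U}$
$Q = \frac{139289172387}{20524}$ ($Q = \frac{96952}{\frac{1}{420 - 350}} + \frac{173027}{20524} = \frac{96952}{\frac{1}{70}} + 173027 \cdot \frac{1}{20524} = 96952 \frac{1}{\frac{1}{70}} + \frac{173027}{20524} = 96952 \cdot 70 + \frac{173027}{20524} = 6786640 + \frac{173027}{20524} = \frac{139289172387}{20524} \approx 6.7866 \cdot 10^{6}$)
$\frac{-297082 + 226556}{350645 + Q} = \frac{-297082 + 226556}{350645 + \frac{139289172387}{20524}} = - \frac{70526}{\frac{146485810367}{20524}} = \left(-70526\right) \frac{20524}{146485810367} = - \frac{1447475624}{146485810367}$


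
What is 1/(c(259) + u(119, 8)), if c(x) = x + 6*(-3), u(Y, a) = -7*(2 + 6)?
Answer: 1/185 ≈ 0.0054054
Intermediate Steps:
u(Y, a) = -56 (u(Y, a) = -7*8 = -56)
c(x) = -18 + x (c(x) = x - 18 = -18 + x)
1/(c(259) + u(119, 8)) = 1/((-18 + 259) - 56) = 1/(241 - 56) = 1/185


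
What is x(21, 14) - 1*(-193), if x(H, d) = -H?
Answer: 172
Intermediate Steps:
x(21, 14) - 1*(-193) = -1*21 - 1*(-193) = -21 + 193 = 172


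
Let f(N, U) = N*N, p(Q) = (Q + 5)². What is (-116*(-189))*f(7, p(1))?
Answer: 1074276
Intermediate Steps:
p(Q) = (5 + Q)²
f(N, U) = N²
(-116*(-189))*f(7, p(1)) = -116*(-189)*7² = 21924*49 = 1074276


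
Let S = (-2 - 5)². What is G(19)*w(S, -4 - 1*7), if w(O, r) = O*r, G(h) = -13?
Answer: 7007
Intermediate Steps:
S = 49 (S = (-7)² = 49)
G(19)*w(S, -4 - 1*7) = -637*(-4 - 1*7) = -637*(-4 - 7) = -637*(-11) = -13*(-539) = 7007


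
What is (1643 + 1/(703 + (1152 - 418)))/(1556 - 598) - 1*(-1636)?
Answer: 1127276924/688323 ≈ 1637.7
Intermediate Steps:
(1643 + 1/(703 + (1152 - 418)))/(1556 - 598) - 1*(-1636) = (1643 + 1/(703 + 734))/958 + 1636 = (1643 + 1/1437)*(1/958) + 1636 = (2360992/1437)*(1/958) + 1636 = 1180496/688323 + 1636 = 1127276924/688323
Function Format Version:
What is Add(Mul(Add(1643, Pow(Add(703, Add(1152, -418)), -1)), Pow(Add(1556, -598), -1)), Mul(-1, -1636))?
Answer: Rational(1127276924, 688323) ≈ 1637.7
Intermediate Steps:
Add(Mul(Add(1643, Pow(Add(703, Add(1152, -418)), -1)), Pow(Add(1556, -598), -1)), Mul(-1, -1636)) = Add(Mul(Add(1643, Pow(Add(703, 734), -1)), Pow(958, -1)), 1636) = Add(Mul(Add(1643, Pow(1437, -1)), Rational(1, 958)), 1636) = Add(Mul(Add(1643, Rational(1, 1437)), Rational(1, 958)), 1636) = Add(Mul(Rational(2360992, 1437), Rational(1, 958)), 1636) = Add(Rational(1180496, 688323), 1636) = Rational(1127276924, 688323)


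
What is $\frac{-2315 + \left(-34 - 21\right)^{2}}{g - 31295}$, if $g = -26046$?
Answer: $- \frac{710}{57341} \approx -0.012382$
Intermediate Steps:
$\frac{-2315 + \left(-34 - 21\right)^{2}}{g - 31295} = \frac{-2315 + \left(-34 - 21\right)^{2}}{-26046 - 31295} = \frac{-2315 + \left(-55\right)^{2}}{-57341} = \left(-2315 + 3025\right) \left(- \frac{1}{57341}\right) = 710 \left(- \frac{1}{57341}\right) = - \frac{710}{57341}$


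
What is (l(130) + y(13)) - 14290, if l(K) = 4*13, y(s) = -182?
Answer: -14420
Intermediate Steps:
l(K) = 52
(l(130) + y(13)) - 14290 = (52 - 182) - 14290 = -130 - 14290 = -14420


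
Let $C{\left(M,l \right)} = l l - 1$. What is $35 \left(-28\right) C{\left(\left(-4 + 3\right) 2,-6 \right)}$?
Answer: $-34300$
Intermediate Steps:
$C{\left(M,l \right)} = -1 + l^{2}$ ($C{\left(M,l \right)} = l^{2} - 1 = -1 + l^{2}$)
$35 \left(-28\right) C{\left(\left(-4 + 3\right) 2,-6 \right)} = 35 \left(-28\right) \left(-1 + \left(-6\right)^{2}\right) = - 980 \left(-1 + 36\right) = \left(-980\right) 35 = -34300$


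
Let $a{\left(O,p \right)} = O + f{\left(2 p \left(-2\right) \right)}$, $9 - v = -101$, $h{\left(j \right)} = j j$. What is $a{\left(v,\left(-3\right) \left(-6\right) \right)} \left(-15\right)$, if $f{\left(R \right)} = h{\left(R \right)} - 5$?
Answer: $-79335$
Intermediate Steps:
$h{\left(j \right)} = j^{2}$
$v = 110$ ($v = 9 - -101 = 9 + 101 = 110$)
$f{\left(R \right)} = -5 + R^{2}$ ($f{\left(R \right)} = R^{2} - 5 = -5 + R^{2}$)
$a{\left(O,p \right)} = -5 + O + 16 p^{2}$ ($a{\left(O,p \right)} = O + \left(-5 + \left(2 p \left(-2\right)\right)^{2}\right) = O + \left(-5 + \left(- 4 p\right)^{2}\right) = O + \left(-5 + 16 p^{2}\right) = -5 + O + 16 p^{2}$)
$a{\left(v,\left(-3\right) \left(-6\right) \right)} \left(-15\right) = \left(-5 + 110 + 16 \left(\left(-3\right) \left(-6\right)\right)^{2}\right) \left(-15\right) = \left(-5 + 110 + 16 \cdot 18^{2}\right) \left(-15\right) = \left(-5 + 110 + 16 \cdot 324\right) \left(-15\right) = \left(-5 + 110 + 5184\right) \left(-15\right) = 5289 \left(-15\right) = -79335$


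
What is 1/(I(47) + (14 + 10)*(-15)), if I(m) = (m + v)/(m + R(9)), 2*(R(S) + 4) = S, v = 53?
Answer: -19/6800 ≈ -0.0027941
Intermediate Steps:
R(S) = -4 + S/2
I(m) = (53 + m)/(1/2 + m) (I(m) = (m + 53)/(m + (-4 + (1/2)*9)) = (53 + m)/(m + (-4 + 9/2)) = (53 + m)/(m + 1/2) = (53 + m)/(1/2 + m))
1/(I(47) + (14 + 10)*(-15)) = 1/(2*(53 + 47)/(1 + 2*47) + (14 + 10)*(-15)) = 1/(2*100/(1 + 94) + 24*(-15)) = 1/(2*100/95 - 360) = 1/(2*(1/95)*100 - 360) = 1/(40/19 - 360) = 1/(-6800/19) = -19/6800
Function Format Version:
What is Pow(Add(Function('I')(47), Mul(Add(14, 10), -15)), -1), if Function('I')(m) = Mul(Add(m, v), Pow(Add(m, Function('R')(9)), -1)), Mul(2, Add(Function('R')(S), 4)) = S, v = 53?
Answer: Rational(-19, 6800) ≈ -0.0027941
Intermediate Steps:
Function('R')(S) = Add(-4, Mul(Rational(1, 2), S))
Function('I')(m) = Mul(Pow(Add(Rational(1, 2), m), -1), Add(53, m)) (Function('I')(m) = Mul(Add(m, 53), Pow(Add(m, Add(-4, Mul(Rational(1, 2), 9))), -1)) = Mul(Add(53, m), Pow(Add(m, Add(-4, Rational(9, 2))), -1)) = Mul(Add(53, m), Pow(Add(m, Rational(1, 2)), -1)) = Mul(Add(53, m), Pow(Add(Rational(1, 2), m), -1)) = Mul(Pow(Add(Rational(1, 2), m), -1), Add(53, m)))
Pow(Add(Function('I')(47), Mul(Add(14, 10), -15)), -1) = Pow(Add(Mul(2, Pow(Add(1, Mul(2, 47)), -1), Add(53, 47)), Mul(Add(14, 10), -15)), -1) = Pow(Add(Mul(2, Pow(Add(1, 94), -1), 100), Mul(24, -15)), -1) = Pow(Add(Mul(2, Pow(95, -1), 100), -360), -1) = Pow(Add(Mul(2, Rational(1, 95), 100), -360), -1) = Pow(Add(Rational(40, 19), -360), -1) = Pow(Rational(-6800, 19), -1) = Rational(-19, 6800)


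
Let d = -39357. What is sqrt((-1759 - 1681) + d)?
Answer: I*sqrt(42797) ≈ 206.87*I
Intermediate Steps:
sqrt((-1759 - 1681) + d) = sqrt((-1759 - 1681) - 39357) = sqrt(-3440 - 39357) = sqrt(-42797) = I*sqrt(42797)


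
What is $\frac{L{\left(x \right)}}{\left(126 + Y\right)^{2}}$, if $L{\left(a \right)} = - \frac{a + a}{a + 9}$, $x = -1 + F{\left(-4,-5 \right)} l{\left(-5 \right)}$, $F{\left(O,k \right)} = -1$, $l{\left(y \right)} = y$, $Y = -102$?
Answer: $- \frac{1}{936} \approx -0.0010684$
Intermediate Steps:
$x = 4$ ($x = -1 - -5 = -1 + 5 = 4$)
$L{\left(a \right)} = - \frac{2 a}{9 + a}$
$\frac{L{\left(x \right)}}{\left(126 + Y\right)^{2}} = \frac{\left(-2\right) 4 \frac{1}{9 + 4}}{\left(126 - 102\right)^{2}} = \frac{\left(-2\right) 4 \cdot \frac{1}{13}}{24^{2}} = \frac{\left(-2\right) 4 \cdot \frac{1}{13}}{576} = \left(- \frac{8}{13}\right) \frac{1}{576} = - \frac{1}{936}$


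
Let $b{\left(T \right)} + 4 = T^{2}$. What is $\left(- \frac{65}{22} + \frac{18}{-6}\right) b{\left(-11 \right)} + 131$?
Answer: $- \frac{12445}{22} \approx -565.68$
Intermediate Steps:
$b{\left(T \right)} = -4 + T^{2}$
$\left(- \frac{65}{22} + \frac{18}{-6}\right) b{\left(-11 \right)} + 131 = \left(- \frac{65}{22} + \frac{18}{-6}\right) \left(-4 + \left(-11\right)^{2}\right) + 131 = \left(\left(-65\right) \frac{1}{22} + 18 \left(- \frac{1}{6}\right)\right) \left(-4 + 121\right) + 131 = \left(- \frac{65}{22} - 3\right) 117 + 131 = \left(- \frac{131}{22}\right) 117 + 131 = - \frac{15327}{22} + 131 = - \frac{12445}{22}$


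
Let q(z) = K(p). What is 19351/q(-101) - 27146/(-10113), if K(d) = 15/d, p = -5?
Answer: -21735025/3371 ≈ -6447.6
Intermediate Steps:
q(z) = -3 (q(z) = 15/(-5) = 15*(-1/5) = -3)
19351/q(-101) - 27146/(-10113) = 19351/(-3) - 27146/(-10113) = 19351*(-1/3) - 27146*(-1/10113) = -19351/3 + 27146/10113 = -21735025/3371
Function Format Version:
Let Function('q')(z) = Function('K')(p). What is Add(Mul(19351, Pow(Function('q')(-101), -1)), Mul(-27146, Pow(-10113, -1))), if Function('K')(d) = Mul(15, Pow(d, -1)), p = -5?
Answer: Rational(-21735025, 3371) ≈ -6447.6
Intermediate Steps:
Function('q')(z) = -3 (Function('q')(z) = Mul(15, Pow(-5, -1)) = Mul(15, Rational(-1, 5)) = -3)
Add(Mul(19351, Pow(Function('q')(-101), -1)), Mul(-27146, Pow(-10113, -1))) = Add(Mul(19351, Pow(-3, -1)), Mul(-27146, Pow(-10113, -1))) = Add(Mul(19351, Rational(-1, 3)), Mul(-27146, Rational(-1, 10113))) = Add(Rational(-19351, 3), Rational(27146, 10113)) = Rational(-21735025, 3371)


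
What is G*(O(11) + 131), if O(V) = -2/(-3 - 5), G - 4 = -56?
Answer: -6825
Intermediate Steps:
G = -52 (G = 4 - 56 = -52)
O(V) = 1/4 (O(V) = -2/(-8) = -1/8*(-2) = 1/4)
G*(O(11) + 131) = -52*(1/4 + 131) = -52*525/4 = -6825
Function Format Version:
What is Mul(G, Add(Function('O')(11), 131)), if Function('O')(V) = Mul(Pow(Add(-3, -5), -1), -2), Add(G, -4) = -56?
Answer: -6825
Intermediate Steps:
G = -52 (G = Add(4, -56) = -52)
Function('O')(V) = Rational(1, 4) (Function('O')(V) = Mul(Pow(-8, -1), -2) = Mul(Rational(-1, 8), -2) = Rational(1, 4))
Mul(G, Add(Function('O')(11), 131)) = Mul(-52, Add(Rational(1, 4), 131)) = Mul(-52, Rational(525, 4)) = -6825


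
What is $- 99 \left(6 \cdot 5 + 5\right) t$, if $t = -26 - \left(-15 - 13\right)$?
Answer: $-6930$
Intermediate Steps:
$t = 2$ ($t = -26 - -28 = -26 + 28 = 2$)
$- 99 \left(6 \cdot 5 + 5\right) t = - 99 \left(6 \cdot 5 + 5\right) 2 = - 99 \left(30 + 5\right) 2 = \left(-99\right) 35 \cdot 2 = \left(-3465\right) 2 = -6930$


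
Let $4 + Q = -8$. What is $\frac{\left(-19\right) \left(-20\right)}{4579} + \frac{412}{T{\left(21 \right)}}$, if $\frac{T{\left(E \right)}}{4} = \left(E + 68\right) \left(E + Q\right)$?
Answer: $\frac{40843}{193041} \approx 0.21158$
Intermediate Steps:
$Q = -12$ ($Q = -4 - 8 = -12$)
$T{\left(E \right)} = 4 \left(-12 + E\right) \left(68 + E\right)$ ($T{\left(E \right)} = 4 \left(E + 68\right) \left(E - 12\right) = 4 \left(68 + E\right) \left(-12 + E\right) = 4 \left(-12 + E\right) \left(68 + E\right)$)
$\frac{\left(-19\right) \left(-20\right)}{4579} + \frac{412}{T{\left(21 \right)}} = \frac{\left(-19\right) \left(-20\right)}{4579} + \frac{412}{-3264 + 4 \cdot 21^{2} + 224 \cdot 21} = 380 \cdot \frac{1}{4579} + \frac{412}{-3264 + 4 \cdot 441 + 4704} = \frac{20}{241} + \frac{412}{-3264 + 1764 + 4704} = \frac{20}{241} + \frac{412}{3204} = \frac{20}{241} + 412 \cdot \frac{1}{3204} = \frac{20}{241} + \frac{103}{801} = \frac{40843}{193041}$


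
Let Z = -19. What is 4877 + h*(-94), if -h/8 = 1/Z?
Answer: 91911/19 ≈ 4837.4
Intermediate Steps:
h = 8/19 (h = -8/(-19) = -8*(-1/19) = 8/19 ≈ 0.42105)
4877 + h*(-94) = 4877 + (8/19)*(-94) = 4877 - 752/19 = 91911/19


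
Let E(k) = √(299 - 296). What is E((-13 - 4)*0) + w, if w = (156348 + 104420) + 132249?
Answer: 393017 + √3 ≈ 3.9302e+5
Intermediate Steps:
w = 393017 (w = 260768 + 132249 = 393017)
E(k) = √3
E((-13 - 4)*0) + w = √3 + 393017 = 393017 + √3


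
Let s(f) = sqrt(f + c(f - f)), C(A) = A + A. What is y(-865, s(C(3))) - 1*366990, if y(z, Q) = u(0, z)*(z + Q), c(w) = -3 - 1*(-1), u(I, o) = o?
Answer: 379505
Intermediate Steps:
c(w) = -2 (c(w) = -3 + 1 = -2)
C(A) = 2*A
s(f) = sqrt(-2 + f) (s(f) = sqrt(f - 2) = sqrt(-2 + f))
y(z, Q) = z*(Q + z) (y(z, Q) = z*(z + Q) = z*(Q + z))
y(-865, s(C(3))) - 1*366990 = -865*(sqrt(-2 + 2*3) - 865) - 1*366990 = -865*(sqrt(-2 + 6) - 865) - 366990 = -865*(sqrt(4) - 865) - 366990 = -865*(2 - 865) - 366990 = -865*(-863) - 366990 = 746495 - 366990 = 379505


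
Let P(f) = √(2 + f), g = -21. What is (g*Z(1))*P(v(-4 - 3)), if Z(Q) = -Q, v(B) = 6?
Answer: 42*√2 ≈ 59.397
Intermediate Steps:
(g*Z(1))*P(v(-4 - 3)) = (-(-21))*√(2 + 6) = (-21*(-1))*√8 = 21*(2*√2) = 42*√2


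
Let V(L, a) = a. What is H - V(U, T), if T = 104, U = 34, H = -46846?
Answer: -46950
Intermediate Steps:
H - V(U, T) = -46846 - 1*104 = -46846 - 104 = -46950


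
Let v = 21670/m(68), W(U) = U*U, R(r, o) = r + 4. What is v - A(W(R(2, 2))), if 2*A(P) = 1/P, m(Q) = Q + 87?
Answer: 312017/2232 ≈ 139.79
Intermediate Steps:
R(r, o) = 4 + r
W(U) = U²
m(Q) = 87 + Q
A(P) = 1/(2*P)
v = 4334/31 (v = 21670/(87 + 68) = 21670/155 = 21670*(1/155) = 4334/31 ≈ 139.81)
v - A(W(R(2, 2))) = 4334/31 - 1/(2*((4 + 2)²)) = 4334/31 - 1/(2*(6²)) = 4334/31 - 1/(2*36) = 4334/31 - 1*1/72 = 4334/31 - 1/72 = 312017/2232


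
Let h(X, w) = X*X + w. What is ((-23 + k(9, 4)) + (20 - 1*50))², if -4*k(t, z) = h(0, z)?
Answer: 2916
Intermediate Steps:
h(X, w) = w + X² (h(X, w) = X² + w = w + X²)
k(t, z) = -z/4 (k(t, z) = -(z + 0²)/4 = -(z + 0)/4 = -z/4)
((-23 + k(9, 4)) + (20 - 1*50))² = ((-23 - ¼*4) + (20 - 1*50))² = ((-23 - 1) + (20 - 50))² = (-24 - 30)² = (-54)² = 2916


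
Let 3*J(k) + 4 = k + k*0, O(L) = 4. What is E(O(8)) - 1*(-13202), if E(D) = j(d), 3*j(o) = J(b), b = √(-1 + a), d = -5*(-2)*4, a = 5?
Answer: 118816/9 ≈ 13202.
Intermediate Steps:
d = 40 (d = 10*4 = 40)
b = 2 (b = √(-1 + 5) = √4 = 2)
J(k) = -4/3 + k/3 (J(k) = -4/3 + (k + k*0)/3 = -4/3 + (k + 0)/3 = -4/3 + k/3)
j(o) = -2/9 (j(o) = (-4/3 + (⅓)*2)/3 = (-4/3 + ⅔)/3 = (⅓)*(-⅔) = -2/9)
E(D) = -2/9
E(O(8)) - 1*(-13202) = -2/9 - 1*(-13202) = -2/9 + 13202 = 118816/9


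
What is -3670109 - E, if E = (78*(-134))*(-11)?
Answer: -3785081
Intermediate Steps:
E = 114972 (E = -10452*(-11) = 114972)
-3670109 - E = -3670109 - 1*114972 = -3670109 - 114972 = -3785081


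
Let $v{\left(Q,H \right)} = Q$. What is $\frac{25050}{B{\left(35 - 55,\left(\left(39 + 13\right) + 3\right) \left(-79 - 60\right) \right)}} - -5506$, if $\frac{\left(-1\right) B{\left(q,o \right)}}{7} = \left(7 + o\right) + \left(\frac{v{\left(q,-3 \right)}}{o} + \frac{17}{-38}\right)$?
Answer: $\frac{17106738734114}{3106662419} \approx 5506.5$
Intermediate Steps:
$B{\left(q,o \right)} = - \frac{1743}{38} - 7 o - \frac{7 q}{o}$ ($B{\left(q,o \right)} = - 7 \left(\left(7 + o\right) + \left(\frac{q}{o} + \frac{17}{-38}\right)\right) = - 7 \left(\left(7 + o\right) + \left(\frac{q}{o} + 17 \left(- \frac{1}{38}\right)\right)\right) = - 7 \left(\left(7 + o\right) - \left(\frac{17}{38} - \frac{q}{o}\right)\right) = - 7 \left(\frac{249}{38} + o + \frac{q}{o}\right) = - \frac{1743}{38} - 7 o - \frac{7 q}{o}$)
$\frac{25050}{B{\left(35 - 55,\left(\left(39 + 13\right) + 3\right) \left(-79 - 60\right) \right)}} - -5506 = \frac{25050}{- \frac{1743}{38} - 7 \left(\left(39 + 13\right) + 3\right) \left(-79 - 60\right) - \frac{7 \left(35 - 55\right)}{\left(\left(39 + 13\right) + 3\right) \left(-79 - 60\right)}} - -5506 = \frac{25050}{- \frac{1743}{38} - 7 \left(52 + 3\right) \left(-139\right) - - \frac{140}{\left(52 + 3\right) \left(-139\right)}} + 5506 = \frac{25050}{- \frac{1743}{38} - 7 \cdot 55 \left(-139\right) - - \frac{140}{55 \left(-139\right)}} + 5506 = \frac{25050}{- \frac{1743}{38} - -53515 - - \frac{140}{-7645}} + 5506 = \frac{25050}{- \frac{1743}{38} + 53515 - \left(-140\right) \left(- \frac{1}{7645}\right)} + 5506 = \frac{25050}{- \frac{1743}{38} + 53515 - \frac{28}{1529}} + 5506 = \frac{25050}{\frac{3106662419}{58102}} + 5506 = 25050 \cdot \frac{58102}{3106662419} + 5506 = \frac{1455455100}{3106662419} + 5506 = \frac{17106738734114}{3106662419}$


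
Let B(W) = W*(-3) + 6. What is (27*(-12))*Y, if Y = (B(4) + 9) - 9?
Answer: 1944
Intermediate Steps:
B(W) = 6 - 3*W (B(W) = -3*W + 6 = 6 - 3*W)
Y = -6 (Y = ((6 - 3*4) + 9) - 9 = ((6 - 12) + 9) - 9 = (-6 + 9) - 9 = 3 - 9 = -6)
(27*(-12))*Y = (27*(-12))*(-6) = -324*(-6) = 1944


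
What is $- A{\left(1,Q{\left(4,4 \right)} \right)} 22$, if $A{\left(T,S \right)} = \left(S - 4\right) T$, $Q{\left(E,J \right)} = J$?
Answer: $0$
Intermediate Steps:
$A{\left(T,S \right)} = T \left(-4 + S\right)$ ($A{\left(T,S \right)} = \left(-4 + S\right) T = T \left(-4 + S\right)$)
$- A{\left(1,Q{\left(4,4 \right)} \right)} 22 = - 1 \left(-4 + 4\right) 22 = - 1 \cdot 0 \cdot 22 = \left(-1\right) 0 \cdot 22 = 0 \cdot 22 = 0$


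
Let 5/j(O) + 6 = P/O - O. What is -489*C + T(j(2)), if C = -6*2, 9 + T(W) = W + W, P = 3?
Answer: 76147/13 ≈ 5857.5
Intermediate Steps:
j(O) = 5/(-6 - O + 3/O) (j(O) = 5/(-6 + (3/O - O)) = 5/(-6 + (-O + 3/O)) = 5/(-6 - O + 3/O))
T(W) = -9 + 2*W (T(W) = -9 + (W + W) = -9 + 2*W)
C = -12 (C = -3*4 = -12)
-489*C + T(j(2)) = -489*(-12) + (-9 + 2*(-5*2/(-3 + 2² + 6*2))) = 5868 + (-9 + 2*(-5*2/(-3 + 4 + 12))) = 5868 + (-9 + 2*(-5*2/13)) = 5868 + (-9 + 2*(-5*2*1/13)) = 5868 + (-9 + 2*(-10/13)) = 5868 + (-9 - 20/13) = 5868 - 137/13 = 76147/13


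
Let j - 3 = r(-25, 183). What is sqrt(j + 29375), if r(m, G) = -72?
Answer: sqrt(29306) ≈ 171.19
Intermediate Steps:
j = -69 (j = 3 - 72 = -69)
sqrt(j + 29375) = sqrt(-69 + 29375) = sqrt(29306)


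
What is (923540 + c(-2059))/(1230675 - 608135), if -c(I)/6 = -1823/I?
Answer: 950778961/640904930 ≈ 1.4835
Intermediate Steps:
c(I) = 10938/I (c(I) = -(-10938)/I = 10938/I)
(923540 + c(-2059))/(1230675 - 608135) = (923540 + 10938/(-2059))/(1230675 - 608135) = (923540 + 10938*(-1/2059))/622540 = (923540 - 10938/2059)*(1/622540) = (1901557922/2059)*(1/622540) = 950778961/640904930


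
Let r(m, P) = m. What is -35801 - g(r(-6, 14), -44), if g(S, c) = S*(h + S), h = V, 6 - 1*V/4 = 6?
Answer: -35837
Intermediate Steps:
V = 0 (V = 24 - 4*6 = 24 - 24 = 0)
h = 0
g(S, c) = S² (g(S, c) = S*(0 + S) = S*S = S²)
-35801 - g(r(-6, 14), -44) = -35801 - 1*(-6)² = -35801 - 1*36 = -35801 - 36 = -35837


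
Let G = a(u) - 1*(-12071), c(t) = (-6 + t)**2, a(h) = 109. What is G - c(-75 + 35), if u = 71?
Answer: 10064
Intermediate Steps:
G = 12180 (G = 109 - 1*(-12071) = 109 + 12071 = 12180)
G - c(-75 + 35) = 12180 - (-6 + (-75 + 35))**2 = 12180 - (-6 - 40)**2 = 12180 - 1*(-46)**2 = 12180 - 1*2116 = 12180 - 2116 = 10064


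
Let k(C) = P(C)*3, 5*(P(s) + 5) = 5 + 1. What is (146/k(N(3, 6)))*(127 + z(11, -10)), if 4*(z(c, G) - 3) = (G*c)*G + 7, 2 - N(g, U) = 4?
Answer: -593855/114 ≈ -5209.3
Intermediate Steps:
N(g, U) = -2 (N(g, U) = 2 - 1*4 = 2 - 4 = -2)
P(s) = -19/5 (P(s) = -5 + (5 + 1)/5 = -5 + (⅕)*6 = -5 + 6/5 = -19/5)
z(c, G) = 19/4 + c*G²/4 (z(c, G) = 3 + ((G*c)*G + 7)/4 = 3 + (c*G² + 7)/4 = 3 + (7 + c*G²)/4 = 3 + (7/4 + c*G²/4) = 19/4 + c*G²/4)
k(C) = -57/5 (k(C) = -19/5*3 = -57/5)
(146/k(N(3, 6)))*(127 + z(11, -10)) = (146/(-57/5))*(127 + (19/4 + (¼)*11*(-10)²)) = (146*(-5/57))*(127 + (19/4 + (¼)*11*100)) = -730*(127 + (19/4 + 275))/57 = -730*(127 + 1119/4)/57 = -730/57*1627/4 = -593855/114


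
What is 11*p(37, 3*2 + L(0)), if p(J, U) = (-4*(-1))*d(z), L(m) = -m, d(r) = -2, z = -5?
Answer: -88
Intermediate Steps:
p(J, U) = -8 (p(J, U) = -4*(-1)*(-2) = 4*(-2) = -8)
11*p(37, 3*2 + L(0)) = 11*(-8) = -88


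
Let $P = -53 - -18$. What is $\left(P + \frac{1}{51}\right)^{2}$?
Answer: $\frac{3182656}{2601} \approx 1223.6$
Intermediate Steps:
$P = -35$ ($P = -53 + 18 = -35$)
$\left(P + \frac{1}{51}\right)^{2} = \left(-35 + \frac{1}{51}\right)^{2} = \left(- \frac{1784}{51}\right)^{2} = \frac{3182656}{2601}$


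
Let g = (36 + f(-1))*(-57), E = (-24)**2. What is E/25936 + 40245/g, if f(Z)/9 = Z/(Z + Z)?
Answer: -43436026/2494719 ≈ -17.411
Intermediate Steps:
f(Z) = 9/2 (f(Z) = 9*(Z/(Z + Z)) = 9*(Z/((2*Z))) = 9*((1/(2*Z))*Z) = 9*(1/2) = 9/2)
E = 576
g = -4617/2 (g = (36 + 9/2)*(-57) = (81/2)*(-57) = -4617/2 ≈ -2308.5)
E/25936 + 40245/g = 576/25936 + 40245/(-4617/2) = 576*(1/25936) + 40245*(-2/4617) = 36/1621 - 26830/1539 = -43436026/2494719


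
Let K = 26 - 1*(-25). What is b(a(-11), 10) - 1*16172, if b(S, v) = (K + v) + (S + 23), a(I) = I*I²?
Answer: -17419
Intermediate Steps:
a(I) = I³
K = 51 (K = 26 + 25 = 51)
b(S, v) = 74 + S + v (b(S, v) = (51 + v) + (S + 23) = (51 + v) + (23 + S) = 74 + S + v)
b(a(-11), 10) - 1*16172 = (74 + (-11)³ + 10) - 1*16172 = (74 - 1331 + 10) - 16172 = -1247 - 16172 = -17419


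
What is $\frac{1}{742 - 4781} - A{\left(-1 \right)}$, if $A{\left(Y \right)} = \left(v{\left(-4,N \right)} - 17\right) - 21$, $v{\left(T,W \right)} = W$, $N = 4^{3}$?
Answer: $- \frac{105015}{4039} \approx -26.0$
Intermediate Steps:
$N = 64$
$A{\left(Y \right)} = 26$ ($A{\left(Y \right)} = \left(64 - 17\right) - 21 = 47 - 21 = 26$)
$\frac{1}{742 - 4781} - A{\left(-1 \right)} = \frac{1}{742 - 4781} - 26 = \frac{1}{-4039} - 26 = - \frac{1}{4039} - 26 = - \frac{105015}{4039}$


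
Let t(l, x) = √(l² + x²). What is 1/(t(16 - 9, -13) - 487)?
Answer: -487/236951 - √218/236951 ≈ -0.0021176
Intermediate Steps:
1/(t(16 - 9, -13) - 487) = 1/(√((16 - 9)² + (-13)²) - 487) = 1/(√(7² + 169) - 487) = 1/(√(49 + 169) - 487) = 1/(√218 - 487) = 1/(-487 + √218)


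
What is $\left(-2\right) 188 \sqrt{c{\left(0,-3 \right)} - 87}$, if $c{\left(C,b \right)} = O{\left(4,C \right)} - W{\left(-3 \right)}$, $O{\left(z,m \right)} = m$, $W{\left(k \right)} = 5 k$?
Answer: $- 2256 i \sqrt{2} \approx - 3190.5 i$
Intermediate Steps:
$c{\left(C,b \right)} = 15 + C$ ($c{\left(C,b \right)} = C - 5 \left(-3\right) = C - -15 = C + 15 = 15 + C$)
$\left(-2\right) 188 \sqrt{c{\left(0,-3 \right)} - 87} = \left(-2\right) 188 \sqrt{\left(15 + 0\right) - 87} = - 376 \sqrt{15 - 87} = - 376 \sqrt{-72} = - 376 \cdot 6 i \sqrt{2} = - 2256 i \sqrt{2}$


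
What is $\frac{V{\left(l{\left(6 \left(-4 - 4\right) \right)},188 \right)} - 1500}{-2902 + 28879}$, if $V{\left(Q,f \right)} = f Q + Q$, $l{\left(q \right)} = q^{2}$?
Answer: $\frac{144652}{8659} \approx 16.705$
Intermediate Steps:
$V{\left(Q,f \right)} = Q + Q f$ ($V{\left(Q,f \right)} = Q f + Q = Q + Q f$)
$\frac{V{\left(l{\left(6 \left(-4 - 4\right) \right)},188 \right)} - 1500}{-2902 + 28879} = \frac{\left(6 \left(-4 - 4\right)\right)^{2} \left(1 + 188\right) - 1500}{-2902 + 28879} = \frac{\left(6 \left(-8\right)\right)^{2} \cdot 189 - 1500}{25977} = \left(\left(-48\right)^{2} \cdot 189 - 1500\right) \frac{1}{25977} = \left(2304 \cdot 189 - 1500\right) \frac{1}{25977} = \left(435456 - 1500\right) \frac{1}{25977} = 433956 \cdot \frac{1}{25977} = \frac{144652}{8659}$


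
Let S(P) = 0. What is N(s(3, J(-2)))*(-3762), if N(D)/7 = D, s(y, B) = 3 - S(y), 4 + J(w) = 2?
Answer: -79002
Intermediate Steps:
J(w) = -2 (J(w) = -4 + 2 = -2)
s(y, B) = 3 (s(y, B) = 3 - 1*0 = 3 + 0 = 3)
N(D) = 7*D
N(s(3, J(-2)))*(-3762) = (7*3)*(-3762) = 21*(-3762) = -79002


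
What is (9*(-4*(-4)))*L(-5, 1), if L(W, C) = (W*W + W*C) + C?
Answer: 3024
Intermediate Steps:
L(W, C) = C + W**2 + C*W (L(W, C) = (W**2 + C*W) + C = C + W**2 + C*W)
(9*(-4*(-4)))*L(-5, 1) = (9*(-4*(-4)))*(1 + (-5)**2 + 1*(-5)) = (9*16)*(1 + 25 - 5) = 144*21 = 3024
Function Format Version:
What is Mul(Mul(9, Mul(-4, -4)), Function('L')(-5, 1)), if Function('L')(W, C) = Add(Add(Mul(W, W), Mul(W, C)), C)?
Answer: 3024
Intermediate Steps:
Function('L')(W, C) = Add(C, Pow(W, 2), Mul(C, W)) (Function('L')(W, C) = Add(Add(Pow(W, 2), Mul(C, W)), C) = Add(C, Pow(W, 2), Mul(C, W)))
Mul(Mul(9, Mul(-4, -4)), Function('L')(-5, 1)) = Mul(Mul(9, Mul(-4, -4)), Add(1, Pow(-5, 2), Mul(1, -5))) = Mul(Mul(9, 16), Add(1, 25, -5)) = Mul(144, 21) = 3024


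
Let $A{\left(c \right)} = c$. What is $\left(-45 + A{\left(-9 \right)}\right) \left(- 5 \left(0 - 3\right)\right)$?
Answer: $-810$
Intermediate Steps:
$\left(-45 + A{\left(-9 \right)}\right) \left(- 5 \left(0 - 3\right)\right) = \left(-45 - 9\right) \left(- 5 \left(0 - 3\right)\right) = - 54 \left(\left(-5\right) \left(-3\right)\right) = \left(-54\right) 15 = -810$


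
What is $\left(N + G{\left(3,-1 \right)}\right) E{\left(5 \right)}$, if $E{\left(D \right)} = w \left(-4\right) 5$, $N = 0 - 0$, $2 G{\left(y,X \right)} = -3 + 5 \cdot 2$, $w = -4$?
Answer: $280$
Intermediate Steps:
$G{\left(y,X \right)} = \frac{7}{2}$ ($G{\left(y,X \right)} = \frac{-3 + 5 \cdot 2}{2} = \frac{-3 + 10}{2} = \frac{1}{2} \cdot 7 = \frac{7}{2}$)
$N = 0$ ($N = 0 + \left(-3 + 3\right) = 0 + 0 = 0$)
$E{\left(D \right)} = 80$ ($E{\left(D \right)} = \left(-4\right) \left(-4\right) 5 = 16 \cdot 5 = 80$)
$\left(N + G{\left(3,-1 \right)}\right) E{\left(5 \right)} = \left(0 + \frac{7}{2}\right) 80 = \frac{7}{2} \cdot 80 = 280$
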